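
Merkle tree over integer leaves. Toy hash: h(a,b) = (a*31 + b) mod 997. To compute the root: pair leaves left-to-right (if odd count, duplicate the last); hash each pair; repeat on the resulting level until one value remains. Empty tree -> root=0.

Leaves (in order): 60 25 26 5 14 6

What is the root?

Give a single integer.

Answer: 274

Derivation:
L0: [60, 25, 26, 5, 14, 6]
L1: h(60,25)=(60*31+25)%997=888 h(26,5)=(26*31+5)%997=811 h(14,6)=(14*31+6)%997=440 -> [888, 811, 440]
L2: h(888,811)=(888*31+811)%997=423 h(440,440)=(440*31+440)%997=122 -> [423, 122]
L3: h(423,122)=(423*31+122)%997=274 -> [274]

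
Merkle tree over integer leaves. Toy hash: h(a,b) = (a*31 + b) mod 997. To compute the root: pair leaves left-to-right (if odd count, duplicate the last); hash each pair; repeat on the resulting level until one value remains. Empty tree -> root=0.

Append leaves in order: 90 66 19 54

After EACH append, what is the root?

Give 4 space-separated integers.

After append 90 (leaves=[90]):
  L0: [90]
  root=90
After append 66 (leaves=[90, 66]):
  L0: [90, 66]
  L1: h(90,66)=(90*31+66)%997=862 -> [862]
  root=862
After append 19 (leaves=[90, 66, 19]):
  L0: [90, 66, 19]
  L1: h(90,66)=(90*31+66)%997=862 h(19,19)=(19*31+19)%997=608 -> [862, 608]
  L2: h(862,608)=(862*31+608)%997=411 -> [411]
  root=411
After append 54 (leaves=[90, 66, 19, 54]):
  L0: [90, 66, 19, 54]
  L1: h(90,66)=(90*31+66)%997=862 h(19,54)=(19*31+54)%997=643 -> [862, 643]
  L2: h(862,643)=(862*31+643)%997=446 -> [446]
  root=446

Answer: 90 862 411 446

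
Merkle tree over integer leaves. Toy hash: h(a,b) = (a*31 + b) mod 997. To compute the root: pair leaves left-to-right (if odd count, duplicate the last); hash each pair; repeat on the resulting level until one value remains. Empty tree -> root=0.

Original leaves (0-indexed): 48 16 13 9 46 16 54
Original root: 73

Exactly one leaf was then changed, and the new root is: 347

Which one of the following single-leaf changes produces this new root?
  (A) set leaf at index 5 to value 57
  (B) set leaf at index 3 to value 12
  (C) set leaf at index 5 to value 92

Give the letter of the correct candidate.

Original leaves: [48, 16, 13, 9, 46, 16, 54]
Target new root: 347
Try each candidate change and compute the resulting root:
Candidate A: set leaf[5] = 57 -> leaves = [48, 16, 13, 9, 46, 57, 54]
  L0: [48, 16, 13, 9, 46, 57, 54]
  L1: h(48,16)=(48*31+16)%997=507 h(13,9)=(13*31+9)%997=412 h(46,57)=(46*31+57)%997=486 h(54,54)=(54*31+54)%997=731 -> [507, 412, 486, 731]
  L2: h(507,412)=(507*31+412)%997=177 h(486,731)=(486*31+731)%997=842 -> [177, 842]
  L3: h(177,842)=(177*31+842)%997=347 -> [347]
  root = 347 == target 347  ** MATCH **
Candidate B: set leaf[3] = 12 -> leaves = [48, 16, 13, 12, 46, 16, 54]
  L0: [48, 16, 13, 12, 46, 16, 54]
  L1: h(48,16)=(48*31+16)%997=507 h(13,12)=(13*31+12)%997=415 h(46,16)=(46*31+16)%997=445 h(54,54)=(54*31+54)%997=731 -> [507, 415, 445, 731]
  L2: h(507,415)=(507*31+415)%997=180 h(445,731)=(445*31+731)%997=568 -> [180, 568]
  L3: h(180,568)=(180*31+568)%997=166 -> [166]
  root = 166 != target 347
Candidate C: set leaf[5] = 92 -> leaves = [48, 16, 13, 9, 46, 92, 54]
  L0: [48, 16, 13, 9, 46, 92, 54]
  L1: h(48,16)=(48*31+16)%997=507 h(13,9)=(13*31+9)%997=412 h(46,92)=(46*31+92)%997=521 h(54,54)=(54*31+54)%997=731 -> [507, 412, 521, 731]
  L2: h(507,412)=(507*31+412)%997=177 h(521,731)=(521*31+731)%997=930 -> [177, 930]
  L3: h(177,930)=(177*31+930)%997=435 -> [435]
  root = 435 != target 347
Candidate A produces the target root.

Answer: A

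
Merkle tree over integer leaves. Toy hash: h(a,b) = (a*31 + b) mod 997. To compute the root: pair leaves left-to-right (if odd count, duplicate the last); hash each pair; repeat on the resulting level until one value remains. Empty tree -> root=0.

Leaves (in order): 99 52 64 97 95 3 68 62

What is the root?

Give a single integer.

L0: [99, 52, 64, 97, 95, 3, 68, 62]
L1: h(99,52)=(99*31+52)%997=130 h(64,97)=(64*31+97)%997=87 h(95,3)=(95*31+3)%997=954 h(68,62)=(68*31+62)%997=176 -> [130, 87, 954, 176]
L2: h(130,87)=(130*31+87)%997=129 h(954,176)=(954*31+176)%997=837 -> [129, 837]
L3: h(129,837)=(129*31+837)%997=848 -> [848]

Answer: 848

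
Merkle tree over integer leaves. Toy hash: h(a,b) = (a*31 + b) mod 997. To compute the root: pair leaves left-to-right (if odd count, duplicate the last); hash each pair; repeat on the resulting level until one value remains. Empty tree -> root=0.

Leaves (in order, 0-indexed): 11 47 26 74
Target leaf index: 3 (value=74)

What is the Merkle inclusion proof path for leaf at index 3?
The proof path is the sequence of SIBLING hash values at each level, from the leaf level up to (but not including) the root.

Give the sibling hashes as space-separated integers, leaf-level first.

L0 (leaves): [11, 47, 26, 74], target index=3
L1: h(11,47)=(11*31+47)%997=388 [pair 0] h(26,74)=(26*31+74)%997=880 [pair 1] -> [388, 880]
  Sibling for proof at L0: 26
L2: h(388,880)=(388*31+880)%997=944 [pair 0] -> [944]
  Sibling for proof at L1: 388
Root: 944
Proof path (sibling hashes from leaf to root): [26, 388]

Answer: 26 388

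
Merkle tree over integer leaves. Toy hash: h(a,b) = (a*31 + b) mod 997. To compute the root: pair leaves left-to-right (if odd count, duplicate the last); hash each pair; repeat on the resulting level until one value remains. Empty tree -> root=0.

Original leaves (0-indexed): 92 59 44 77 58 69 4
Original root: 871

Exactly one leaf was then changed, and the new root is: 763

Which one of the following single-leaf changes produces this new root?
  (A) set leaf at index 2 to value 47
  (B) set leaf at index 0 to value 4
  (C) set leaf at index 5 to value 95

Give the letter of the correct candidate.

Original leaves: [92, 59, 44, 77, 58, 69, 4]
Target new root: 763
Try each candidate change and compute the resulting root:
Candidate A: set leaf[2] = 47 -> leaves = [92, 59, 47, 77, 58, 69, 4]
  L0: [92, 59, 47, 77, 58, 69, 4]
  L1: h(92,59)=(92*31+59)%997=917 h(47,77)=(47*31+77)%997=537 h(58,69)=(58*31+69)%997=870 h(4,4)=(4*31+4)%997=128 -> [917, 537, 870, 128]
  L2: h(917,537)=(917*31+537)%997=51 h(870,128)=(870*31+128)%997=179 -> [51, 179]
  L3: h(51,179)=(51*31+179)%997=763 -> [763]
  root = 763 == target 763  ** MATCH **
Candidate B: set leaf[0] = 4 -> leaves = [4, 59, 44, 77, 58, 69, 4]
  L0: [4, 59, 44, 77, 58, 69, 4]
  L1: h(4,59)=(4*31+59)%997=183 h(44,77)=(44*31+77)%997=444 h(58,69)=(58*31+69)%997=870 h(4,4)=(4*31+4)%997=128 -> [183, 444, 870, 128]
  L2: h(183,444)=(183*31+444)%997=135 h(870,128)=(870*31+128)%997=179 -> [135, 179]
  L3: h(135,179)=(135*31+179)%997=376 -> [376]
  root = 376 != target 763
Candidate C: set leaf[5] = 95 -> leaves = [92, 59, 44, 77, 58, 95, 4]
  L0: [92, 59, 44, 77, 58, 95, 4]
  L1: h(92,59)=(92*31+59)%997=917 h(44,77)=(44*31+77)%997=444 h(58,95)=(58*31+95)%997=896 h(4,4)=(4*31+4)%997=128 -> [917, 444, 896, 128]
  L2: h(917,444)=(917*31+444)%997=955 h(896,128)=(896*31+128)%997=985 -> [955, 985]
  L3: h(955,985)=(955*31+985)%997=680 -> [680]
  root = 680 != target 763
Candidate A produces the target root.

Answer: A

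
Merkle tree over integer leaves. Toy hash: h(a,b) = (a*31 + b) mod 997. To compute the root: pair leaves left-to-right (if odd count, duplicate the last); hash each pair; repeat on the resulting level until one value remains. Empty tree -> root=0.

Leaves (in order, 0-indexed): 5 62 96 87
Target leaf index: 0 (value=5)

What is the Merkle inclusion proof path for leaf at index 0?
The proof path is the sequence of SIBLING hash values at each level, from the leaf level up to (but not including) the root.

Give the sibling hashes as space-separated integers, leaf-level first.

L0 (leaves): [5, 62, 96, 87], target index=0
L1: h(5,62)=(5*31+62)%997=217 [pair 0] h(96,87)=(96*31+87)%997=72 [pair 1] -> [217, 72]
  Sibling for proof at L0: 62
L2: h(217,72)=(217*31+72)%997=817 [pair 0] -> [817]
  Sibling for proof at L1: 72
Root: 817
Proof path (sibling hashes from leaf to root): [62, 72]

Answer: 62 72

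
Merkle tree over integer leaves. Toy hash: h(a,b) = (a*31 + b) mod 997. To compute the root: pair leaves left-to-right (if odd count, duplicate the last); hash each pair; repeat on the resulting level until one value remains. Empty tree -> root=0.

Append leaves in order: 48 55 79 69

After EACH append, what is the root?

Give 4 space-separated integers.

Answer: 48 546 511 501

Derivation:
After append 48 (leaves=[48]):
  L0: [48]
  root=48
After append 55 (leaves=[48, 55]):
  L0: [48, 55]
  L1: h(48,55)=(48*31+55)%997=546 -> [546]
  root=546
After append 79 (leaves=[48, 55, 79]):
  L0: [48, 55, 79]
  L1: h(48,55)=(48*31+55)%997=546 h(79,79)=(79*31+79)%997=534 -> [546, 534]
  L2: h(546,534)=(546*31+534)%997=511 -> [511]
  root=511
After append 69 (leaves=[48, 55, 79, 69]):
  L0: [48, 55, 79, 69]
  L1: h(48,55)=(48*31+55)%997=546 h(79,69)=(79*31+69)%997=524 -> [546, 524]
  L2: h(546,524)=(546*31+524)%997=501 -> [501]
  root=501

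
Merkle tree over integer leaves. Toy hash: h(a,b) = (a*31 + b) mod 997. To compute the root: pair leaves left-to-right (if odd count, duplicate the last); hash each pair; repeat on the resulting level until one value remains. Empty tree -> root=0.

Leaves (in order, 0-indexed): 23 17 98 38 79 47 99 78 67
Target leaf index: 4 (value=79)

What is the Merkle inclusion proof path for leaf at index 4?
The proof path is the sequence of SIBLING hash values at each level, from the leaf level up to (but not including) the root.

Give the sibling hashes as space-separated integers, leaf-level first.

Answer: 47 156 781 62

Derivation:
L0 (leaves): [23, 17, 98, 38, 79, 47, 99, 78, 67], target index=4
L1: h(23,17)=(23*31+17)%997=730 [pair 0] h(98,38)=(98*31+38)%997=85 [pair 1] h(79,47)=(79*31+47)%997=502 [pair 2] h(99,78)=(99*31+78)%997=156 [pair 3] h(67,67)=(67*31+67)%997=150 [pair 4] -> [730, 85, 502, 156, 150]
  Sibling for proof at L0: 47
L2: h(730,85)=(730*31+85)%997=781 [pair 0] h(502,156)=(502*31+156)%997=763 [pair 1] h(150,150)=(150*31+150)%997=812 [pair 2] -> [781, 763, 812]
  Sibling for proof at L1: 156
L3: h(781,763)=(781*31+763)%997=49 [pair 0] h(812,812)=(812*31+812)%997=62 [pair 1] -> [49, 62]
  Sibling for proof at L2: 781
L4: h(49,62)=(49*31+62)%997=584 [pair 0] -> [584]
  Sibling for proof at L3: 62
Root: 584
Proof path (sibling hashes from leaf to root): [47, 156, 781, 62]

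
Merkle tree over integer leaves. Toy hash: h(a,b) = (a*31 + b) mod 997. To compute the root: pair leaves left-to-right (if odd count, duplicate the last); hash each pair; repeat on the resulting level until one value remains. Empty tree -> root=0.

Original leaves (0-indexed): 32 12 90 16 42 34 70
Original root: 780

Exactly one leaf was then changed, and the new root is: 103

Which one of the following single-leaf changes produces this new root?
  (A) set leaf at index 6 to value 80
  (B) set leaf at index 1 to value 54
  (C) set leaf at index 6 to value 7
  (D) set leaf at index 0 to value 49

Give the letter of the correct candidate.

Original leaves: [32, 12, 90, 16, 42, 34, 70]
Target new root: 103
Try each candidate change and compute the resulting root:
Candidate A: set leaf[6] = 80 -> leaves = [32, 12, 90, 16, 42, 34, 80]
  L0: [32, 12, 90, 16, 42, 34, 80]
  L1: h(32,12)=(32*31+12)%997=7 h(90,16)=(90*31+16)%997=812 h(42,34)=(42*31+34)%997=339 h(80,80)=(80*31+80)%997=566 -> [7, 812, 339, 566]
  L2: h(7,812)=(7*31+812)%997=32 h(339,566)=(339*31+566)%997=108 -> [32, 108]
  L3: h(32,108)=(32*31+108)%997=103 -> [103]
  root = 103 == target 103  ** MATCH **
Candidate B: set leaf[1] = 54 -> leaves = [32, 54, 90, 16, 42, 34, 70]
  L0: [32, 54, 90, 16, 42, 34, 70]
  L1: h(32,54)=(32*31+54)%997=49 h(90,16)=(90*31+16)%997=812 h(42,34)=(42*31+34)%997=339 h(70,70)=(70*31+70)%997=246 -> [49, 812, 339, 246]
  L2: h(49,812)=(49*31+812)%997=337 h(339,246)=(339*31+246)%997=785 -> [337, 785]
  L3: h(337,785)=(337*31+785)%997=265 -> [265]
  root = 265 != target 103
Candidate C: set leaf[6] = 7 -> leaves = [32, 12, 90, 16, 42, 34, 7]
  L0: [32, 12, 90, 16, 42, 34, 7]
  L1: h(32,12)=(32*31+12)%997=7 h(90,16)=(90*31+16)%997=812 h(42,34)=(42*31+34)%997=339 h(7,7)=(7*31+7)%997=224 -> [7, 812, 339, 224]
  L2: h(7,812)=(7*31+812)%997=32 h(339,224)=(339*31+224)%997=763 -> [32, 763]
  L3: h(32,763)=(32*31+763)%997=758 -> [758]
  root = 758 != target 103
Candidate D: set leaf[0] = 49 -> leaves = [49, 12, 90, 16, 42, 34, 70]
  L0: [49, 12, 90, 16, 42, 34, 70]
  L1: h(49,12)=(49*31+12)%997=534 h(90,16)=(90*31+16)%997=812 h(42,34)=(42*31+34)%997=339 h(70,70)=(70*31+70)%997=246 -> [534, 812, 339, 246]
  L2: h(534,812)=(534*31+812)%997=417 h(339,246)=(339*31+246)%997=785 -> [417, 785]
  L3: h(417,785)=(417*31+785)%997=751 -> [751]
  root = 751 != target 103
Candidate A produces the target root.

Answer: A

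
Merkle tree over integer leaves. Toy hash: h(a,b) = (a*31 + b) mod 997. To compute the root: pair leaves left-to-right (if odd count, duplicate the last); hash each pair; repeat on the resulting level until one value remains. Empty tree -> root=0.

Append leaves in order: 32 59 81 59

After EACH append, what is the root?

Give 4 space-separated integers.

After append 32 (leaves=[32]):
  L0: [32]
  root=32
After append 59 (leaves=[32, 59]):
  L0: [32, 59]
  L1: h(32,59)=(32*31+59)%997=54 -> [54]
  root=54
After append 81 (leaves=[32, 59, 81]):
  L0: [32, 59, 81]
  L1: h(32,59)=(32*31+59)%997=54 h(81,81)=(81*31+81)%997=598 -> [54, 598]
  L2: h(54,598)=(54*31+598)%997=278 -> [278]
  root=278
After append 59 (leaves=[32, 59, 81, 59]):
  L0: [32, 59, 81, 59]
  L1: h(32,59)=(32*31+59)%997=54 h(81,59)=(81*31+59)%997=576 -> [54, 576]
  L2: h(54,576)=(54*31+576)%997=256 -> [256]
  root=256

Answer: 32 54 278 256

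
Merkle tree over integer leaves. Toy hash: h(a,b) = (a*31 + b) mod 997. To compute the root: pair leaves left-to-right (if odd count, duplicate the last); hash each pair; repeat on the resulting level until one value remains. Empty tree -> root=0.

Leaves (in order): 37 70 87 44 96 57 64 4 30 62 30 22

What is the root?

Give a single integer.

L0: [37, 70, 87, 44, 96, 57, 64, 4, 30, 62, 30, 22]
L1: h(37,70)=(37*31+70)%997=220 h(87,44)=(87*31+44)%997=747 h(96,57)=(96*31+57)%997=42 h(64,4)=(64*31+4)%997=991 h(30,62)=(30*31+62)%997=992 h(30,22)=(30*31+22)%997=952 -> [220, 747, 42, 991, 992, 952]
L2: h(220,747)=(220*31+747)%997=588 h(42,991)=(42*31+991)%997=299 h(992,952)=(992*31+952)%997=797 -> [588, 299, 797]
L3: h(588,299)=(588*31+299)%997=581 h(797,797)=(797*31+797)%997=579 -> [581, 579]
L4: h(581,579)=(581*31+579)%997=644 -> [644]

Answer: 644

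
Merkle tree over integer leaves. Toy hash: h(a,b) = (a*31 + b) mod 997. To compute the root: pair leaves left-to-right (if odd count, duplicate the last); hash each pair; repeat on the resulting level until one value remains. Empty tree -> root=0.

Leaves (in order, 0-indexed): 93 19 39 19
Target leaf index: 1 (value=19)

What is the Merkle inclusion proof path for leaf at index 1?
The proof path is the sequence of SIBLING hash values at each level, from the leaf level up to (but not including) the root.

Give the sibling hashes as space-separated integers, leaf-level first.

Answer: 93 231

Derivation:
L0 (leaves): [93, 19, 39, 19], target index=1
L1: h(93,19)=(93*31+19)%997=908 [pair 0] h(39,19)=(39*31+19)%997=231 [pair 1] -> [908, 231]
  Sibling for proof at L0: 93
L2: h(908,231)=(908*31+231)%997=463 [pair 0] -> [463]
  Sibling for proof at L1: 231
Root: 463
Proof path (sibling hashes from leaf to root): [93, 231]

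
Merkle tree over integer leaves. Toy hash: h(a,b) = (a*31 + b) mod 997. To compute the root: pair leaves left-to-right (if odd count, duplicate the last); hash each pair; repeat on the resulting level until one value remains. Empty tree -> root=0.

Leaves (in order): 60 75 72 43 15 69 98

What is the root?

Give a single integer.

L0: [60, 75, 72, 43, 15, 69, 98]
L1: h(60,75)=(60*31+75)%997=938 h(72,43)=(72*31+43)%997=281 h(15,69)=(15*31+69)%997=534 h(98,98)=(98*31+98)%997=145 -> [938, 281, 534, 145]
L2: h(938,281)=(938*31+281)%997=446 h(534,145)=(534*31+145)%997=747 -> [446, 747]
L3: h(446,747)=(446*31+747)%997=615 -> [615]

Answer: 615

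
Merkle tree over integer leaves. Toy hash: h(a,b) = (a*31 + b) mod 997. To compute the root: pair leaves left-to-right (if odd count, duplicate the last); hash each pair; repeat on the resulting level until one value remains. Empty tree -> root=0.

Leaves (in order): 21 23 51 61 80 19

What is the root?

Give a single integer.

L0: [21, 23, 51, 61, 80, 19]
L1: h(21,23)=(21*31+23)%997=674 h(51,61)=(51*31+61)%997=645 h(80,19)=(80*31+19)%997=505 -> [674, 645, 505]
L2: h(674,645)=(674*31+645)%997=602 h(505,505)=(505*31+505)%997=208 -> [602, 208]
L3: h(602,208)=(602*31+208)%997=924 -> [924]

Answer: 924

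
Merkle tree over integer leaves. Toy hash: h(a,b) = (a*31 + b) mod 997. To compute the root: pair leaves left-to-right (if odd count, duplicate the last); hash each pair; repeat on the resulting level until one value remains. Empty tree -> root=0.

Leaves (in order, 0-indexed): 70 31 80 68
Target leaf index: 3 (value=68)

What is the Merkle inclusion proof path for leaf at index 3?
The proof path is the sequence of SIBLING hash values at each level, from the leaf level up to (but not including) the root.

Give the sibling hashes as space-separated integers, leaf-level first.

L0 (leaves): [70, 31, 80, 68], target index=3
L1: h(70,31)=(70*31+31)%997=207 [pair 0] h(80,68)=(80*31+68)%997=554 [pair 1] -> [207, 554]
  Sibling for proof at L0: 80
L2: h(207,554)=(207*31+554)%997=989 [pair 0] -> [989]
  Sibling for proof at L1: 207
Root: 989
Proof path (sibling hashes from leaf to root): [80, 207]

Answer: 80 207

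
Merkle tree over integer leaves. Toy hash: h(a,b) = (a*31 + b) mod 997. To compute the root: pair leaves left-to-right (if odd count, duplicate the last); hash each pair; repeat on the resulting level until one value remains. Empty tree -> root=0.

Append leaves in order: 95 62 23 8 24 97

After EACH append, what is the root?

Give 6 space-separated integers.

Answer: 95 16 235 220 489 831

Derivation:
After append 95 (leaves=[95]):
  L0: [95]
  root=95
After append 62 (leaves=[95, 62]):
  L0: [95, 62]
  L1: h(95,62)=(95*31+62)%997=16 -> [16]
  root=16
After append 23 (leaves=[95, 62, 23]):
  L0: [95, 62, 23]
  L1: h(95,62)=(95*31+62)%997=16 h(23,23)=(23*31+23)%997=736 -> [16, 736]
  L2: h(16,736)=(16*31+736)%997=235 -> [235]
  root=235
After append 8 (leaves=[95, 62, 23, 8]):
  L0: [95, 62, 23, 8]
  L1: h(95,62)=(95*31+62)%997=16 h(23,8)=(23*31+8)%997=721 -> [16, 721]
  L2: h(16,721)=(16*31+721)%997=220 -> [220]
  root=220
After append 24 (leaves=[95, 62, 23, 8, 24]):
  L0: [95, 62, 23, 8, 24]
  L1: h(95,62)=(95*31+62)%997=16 h(23,8)=(23*31+8)%997=721 h(24,24)=(24*31+24)%997=768 -> [16, 721, 768]
  L2: h(16,721)=(16*31+721)%997=220 h(768,768)=(768*31+768)%997=648 -> [220, 648]
  L3: h(220,648)=(220*31+648)%997=489 -> [489]
  root=489
After append 97 (leaves=[95, 62, 23, 8, 24, 97]):
  L0: [95, 62, 23, 8, 24, 97]
  L1: h(95,62)=(95*31+62)%997=16 h(23,8)=(23*31+8)%997=721 h(24,97)=(24*31+97)%997=841 -> [16, 721, 841]
  L2: h(16,721)=(16*31+721)%997=220 h(841,841)=(841*31+841)%997=990 -> [220, 990]
  L3: h(220,990)=(220*31+990)%997=831 -> [831]
  root=831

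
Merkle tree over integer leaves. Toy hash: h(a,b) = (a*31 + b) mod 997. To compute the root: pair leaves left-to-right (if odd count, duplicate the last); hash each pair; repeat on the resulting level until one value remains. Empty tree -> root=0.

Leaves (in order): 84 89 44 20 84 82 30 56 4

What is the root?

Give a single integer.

Answer: 730

Derivation:
L0: [84, 89, 44, 20, 84, 82, 30, 56, 4]
L1: h(84,89)=(84*31+89)%997=699 h(44,20)=(44*31+20)%997=387 h(84,82)=(84*31+82)%997=692 h(30,56)=(30*31+56)%997=986 h(4,4)=(4*31+4)%997=128 -> [699, 387, 692, 986, 128]
L2: h(699,387)=(699*31+387)%997=122 h(692,986)=(692*31+986)%997=504 h(128,128)=(128*31+128)%997=108 -> [122, 504, 108]
L3: h(122,504)=(122*31+504)%997=298 h(108,108)=(108*31+108)%997=465 -> [298, 465]
L4: h(298,465)=(298*31+465)%997=730 -> [730]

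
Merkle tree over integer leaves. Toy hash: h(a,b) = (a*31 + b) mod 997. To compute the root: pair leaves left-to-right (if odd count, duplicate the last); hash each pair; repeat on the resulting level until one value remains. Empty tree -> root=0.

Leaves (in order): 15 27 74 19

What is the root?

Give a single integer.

L0: [15, 27, 74, 19]
L1: h(15,27)=(15*31+27)%997=492 h(74,19)=(74*31+19)%997=319 -> [492, 319]
L2: h(492,319)=(492*31+319)%997=616 -> [616]

Answer: 616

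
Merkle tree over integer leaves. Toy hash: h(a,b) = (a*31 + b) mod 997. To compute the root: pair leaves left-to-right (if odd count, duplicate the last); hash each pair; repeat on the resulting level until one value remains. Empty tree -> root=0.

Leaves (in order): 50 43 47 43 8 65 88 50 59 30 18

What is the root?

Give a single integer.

L0: [50, 43, 47, 43, 8, 65, 88, 50, 59, 30, 18]
L1: h(50,43)=(50*31+43)%997=596 h(47,43)=(47*31+43)%997=503 h(8,65)=(8*31+65)%997=313 h(88,50)=(88*31+50)%997=784 h(59,30)=(59*31+30)%997=862 h(18,18)=(18*31+18)%997=576 -> [596, 503, 313, 784, 862, 576]
L2: h(596,503)=(596*31+503)%997=36 h(313,784)=(313*31+784)%997=517 h(862,576)=(862*31+576)%997=379 -> [36, 517, 379]
L3: h(36,517)=(36*31+517)%997=636 h(379,379)=(379*31+379)%997=164 -> [636, 164]
L4: h(636,164)=(636*31+164)%997=937 -> [937]

Answer: 937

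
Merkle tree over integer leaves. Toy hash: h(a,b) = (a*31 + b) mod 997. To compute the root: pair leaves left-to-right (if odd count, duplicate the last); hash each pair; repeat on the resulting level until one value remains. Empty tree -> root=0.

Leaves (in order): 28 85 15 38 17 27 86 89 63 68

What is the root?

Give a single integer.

L0: [28, 85, 15, 38, 17, 27, 86, 89, 63, 68]
L1: h(28,85)=(28*31+85)%997=953 h(15,38)=(15*31+38)%997=503 h(17,27)=(17*31+27)%997=554 h(86,89)=(86*31+89)%997=761 h(63,68)=(63*31+68)%997=27 -> [953, 503, 554, 761, 27]
L2: h(953,503)=(953*31+503)%997=136 h(554,761)=(554*31+761)%997=986 h(27,27)=(27*31+27)%997=864 -> [136, 986, 864]
L3: h(136,986)=(136*31+986)%997=217 h(864,864)=(864*31+864)%997=729 -> [217, 729]
L4: h(217,729)=(217*31+729)%997=477 -> [477]

Answer: 477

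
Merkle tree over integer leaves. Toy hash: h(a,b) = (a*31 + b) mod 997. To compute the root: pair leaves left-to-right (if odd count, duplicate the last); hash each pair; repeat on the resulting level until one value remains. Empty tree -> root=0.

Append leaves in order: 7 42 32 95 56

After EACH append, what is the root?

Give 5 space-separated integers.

Answer: 7 259 80 143 960

Derivation:
After append 7 (leaves=[7]):
  L0: [7]
  root=7
After append 42 (leaves=[7, 42]):
  L0: [7, 42]
  L1: h(7,42)=(7*31+42)%997=259 -> [259]
  root=259
After append 32 (leaves=[7, 42, 32]):
  L0: [7, 42, 32]
  L1: h(7,42)=(7*31+42)%997=259 h(32,32)=(32*31+32)%997=27 -> [259, 27]
  L2: h(259,27)=(259*31+27)%997=80 -> [80]
  root=80
After append 95 (leaves=[7, 42, 32, 95]):
  L0: [7, 42, 32, 95]
  L1: h(7,42)=(7*31+42)%997=259 h(32,95)=(32*31+95)%997=90 -> [259, 90]
  L2: h(259,90)=(259*31+90)%997=143 -> [143]
  root=143
After append 56 (leaves=[7, 42, 32, 95, 56]):
  L0: [7, 42, 32, 95, 56]
  L1: h(7,42)=(7*31+42)%997=259 h(32,95)=(32*31+95)%997=90 h(56,56)=(56*31+56)%997=795 -> [259, 90, 795]
  L2: h(259,90)=(259*31+90)%997=143 h(795,795)=(795*31+795)%997=515 -> [143, 515]
  L3: h(143,515)=(143*31+515)%997=960 -> [960]
  root=960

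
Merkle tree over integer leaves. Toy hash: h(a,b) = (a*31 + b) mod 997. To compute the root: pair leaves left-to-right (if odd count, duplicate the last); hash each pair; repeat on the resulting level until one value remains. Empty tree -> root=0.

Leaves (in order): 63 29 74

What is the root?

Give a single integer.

Answer: 2

Derivation:
L0: [63, 29, 74]
L1: h(63,29)=(63*31+29)%997=985 h(74,74)=(74*31+74)%997=374 -> [985, 374]
L2: h(985,374)=(985*31+374)%997=2 -> [2]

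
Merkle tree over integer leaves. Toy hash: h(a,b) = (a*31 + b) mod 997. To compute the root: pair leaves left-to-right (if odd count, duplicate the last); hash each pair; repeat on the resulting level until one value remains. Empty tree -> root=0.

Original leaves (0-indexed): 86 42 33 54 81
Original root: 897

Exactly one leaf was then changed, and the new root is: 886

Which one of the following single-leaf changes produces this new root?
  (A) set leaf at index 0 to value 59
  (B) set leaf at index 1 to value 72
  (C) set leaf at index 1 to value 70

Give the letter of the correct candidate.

Original leaves: [86, 42, 33, 54, 81]
Target new root: 886
Try each candidate change and compute the resulting root:
Candidate A: set leaf[0] = 59 -> leaves = [59, 42, 33, 54, 81]
  L0: [59, 42, 33, 54, 81]
  L1: h(59,42)=(59*31+42)%997=874 h(33,54)=(33*31+54)%997=80 h(81,81)=(81*31+81)%997=598 -> [874, 80, 598]
  L2: h(874,80)=(874*31+80)%997=255 h(598,598)=(598*31+598)%997=193 -> [255, 193]
  L3: h(255,193)=(255*31+193)%997=122 -> [122]
  root = 122 != target 886
Candidate B: set leaf[1] = 72 -> leaves = [86, 72, 33, 54, 81]
  L0: [86, 72, 33, 54, 81]
  L1: h(86,72)=(86*31+72)%997=744 h(33,54)=(33*31+54)%997=80 h(81,81)=(81*31+81)%997=598 -> [744, 80, 598]
  L2: h(744,80)=(744*31+80)%997=213 h(598,598)=(598*31+598)%997=193 -> [213, 193]
  L3: h(213,193)=(213*31+193)%997=814 -> [814]
  root = 814 != target 886
Candidate C: set leaf[1] = 70 -> leaves = [86, 70, 33, 54, 81]
  L0: [86, 70, 33, 54, 81]
  L1: h(86,70)=(86*31+70)%997=742 h(33,54)=(33*31+54)%997=80 h(81,81)=(81*31+81)%997=598 -> [742, 80, 598]
  L2: h(742,80)=(742*31+80)%997=151 h(598,598)=(598*31+598)%997=193 -> [151, 193]
  L3: h(151,193)=(151*31+193)%997=886 -> [886]
  root = 886 == target 886  ** MATCH **
Candidate C produces the target root.

Answer: C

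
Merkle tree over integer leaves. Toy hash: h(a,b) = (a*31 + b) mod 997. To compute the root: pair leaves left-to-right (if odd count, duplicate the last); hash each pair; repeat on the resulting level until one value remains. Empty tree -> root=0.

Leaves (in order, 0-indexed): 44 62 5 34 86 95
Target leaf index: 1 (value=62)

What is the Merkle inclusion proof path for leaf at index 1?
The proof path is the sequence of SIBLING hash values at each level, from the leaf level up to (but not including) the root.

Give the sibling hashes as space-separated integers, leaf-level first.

Answer: 44 189 616

Derivation:
L0 (leaves): [44, 62, 5, 34, 86, 95], target index=1
L1: h(44,62)=(44*31+62)%997=429 [pair 0] h(5,34)=(5*31+34)%997=189 [pair 1] h(86,95)=(86*31+95)%997=767 [pair 2] -> [429, 189, 767]
  Sibling for proof at L0: 44
L2: h(429,189)=(429*31+189)%997=527 [pair 0] h(767,767)=(767*31+767)%997=616 [pair 1] -> [527, 616]
  Sibling for proof at L1: 189
L3: h(527,616)=(527*31+616)%997=4 [pair 0] -> [4]
  Sibling for proof at L2: 616
Root: 4
Proof path (sibling hashes from leaf to root): [44, 189, 616]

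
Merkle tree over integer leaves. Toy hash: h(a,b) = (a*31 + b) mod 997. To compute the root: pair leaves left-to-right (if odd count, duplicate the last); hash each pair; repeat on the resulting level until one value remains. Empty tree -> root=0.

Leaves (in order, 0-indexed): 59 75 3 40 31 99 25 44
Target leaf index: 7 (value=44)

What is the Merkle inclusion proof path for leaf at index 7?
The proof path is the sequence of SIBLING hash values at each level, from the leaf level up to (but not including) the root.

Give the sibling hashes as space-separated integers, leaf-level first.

L0 (leaves): [59, 75, 3, 40, 31, 99, 25, 44], target index=7
L1: h(59,75)=(59*31+75)%997=907 [pair 0] h(3,40)=(3*31+40)%997=133 [pair 1] h(31,99)=(31*31+99)%997=63 [pair 2] h(25,44)=(25*31+44)%997=819 [pair 3] -> [907, 133, 63, 819]
  Sibling for proof at L0: 25
L2: h(907,133)=(907*31+133)%997=334 [pair 0] h(63,819)=(63*31+819)%997=778 [pair 1] -> [334, 778]
  Sibling for proof at L1: 63
L3: h(334,778)=(334*31+778)%997=165 [pair 0] -> [165]
  Sibling for proof at L2: 334
Root: 165
Proof path (sibling hashes from leaf to root): [25, 63, 334]

Answer: 25 63 334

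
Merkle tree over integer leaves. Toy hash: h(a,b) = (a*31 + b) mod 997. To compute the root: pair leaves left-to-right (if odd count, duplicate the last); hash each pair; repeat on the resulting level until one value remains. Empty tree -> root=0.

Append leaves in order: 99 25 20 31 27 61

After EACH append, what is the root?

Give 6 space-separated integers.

After append 99 (leaves=[99]):
  L0: [99]
  root=99
After append 25 (leaves=[99, 25]):
  L0: [99, 25]
  L1: h(99,25)=(99*31+25)%997=103 -> [103]
  root=103
After append 20 (leaves=[99, 25, 20]):
  L0: [99, 25, 20]
  L1: h(99,25)=(99*31+25)%997=103 h(20,20)=(20*31+20)%997=640 -> [103, 640]
  L2: h(103,640)=(103*31+640)%997=842 -> [842]
  root=842
After append 31 (leaves=[99, 25, 20, 31]):
  L0: [99, 25, 20, 31]
  L1: h(99,25)=(99*31+25)%997=103 h(20,31)=(20*31+31)%997=651 -> [103, 651]
  L2: h(103,651)=(103*31+651)%997=853 -> [853]
  root=853
After append 27 (leaves=[99, 25, 20, 31, 27]):
  L0: [99, 25, 20, 31, 27]
  L1: h(99,25)=(99*31+25)%997=103 h(20,31)=(20*31+31)%997=651 h(27,27)=(27*31+27)%997=864 -> [103, 651, 864]
  L2: h(103,651)=(103*31+651)%997=853 h(864,864)=(864*31+864)%997=729 -> [853, 729]
  L3: h(853,729)=(853*31+729)%997=253 -> [253]
  root=253
After append 61 (leaves=[99, 25, 20, 31, 27, 61]):
  L0: [99, 25, 20, 31, 27, 61]
  L1: h(99,25)=(99*31+25)%997=103 h(20,31)=(20*31+31)%997=651 h(27,61)=(27*31+61)%997=898 -> [103, 651, 898]
  L2: h(103,651)=(103*31+651)%997=853 h(898,898)=(898*31+898)%997=820 -> [853, 820]
  L3: h(853,820)=(853*31+820)%997=344 -> [344]
  root=344

Answer: 99 103 842 853 253 344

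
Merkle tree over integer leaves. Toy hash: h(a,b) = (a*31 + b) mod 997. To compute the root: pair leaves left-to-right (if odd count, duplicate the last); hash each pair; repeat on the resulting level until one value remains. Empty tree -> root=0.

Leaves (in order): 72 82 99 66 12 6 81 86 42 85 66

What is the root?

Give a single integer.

Answer: 536

Derivation:
L0: [72, 82, 99, 66, 12, 6, 81, 86, 42, 85, 66]
L1: h(72,82)=(72*31+82)%997=320 h(99,66)=(99*31+66)%997=144 h(12,6)=(12*31+6)%997=378 h(81,86)=(81*31+86)%997=603 h(42,85)=(42*31+85)%997=390 h(66,66)=(66*31+66)%997=118 -> [320, 144, 378, 603, 390, 118]
L2: h(320,144)=(320*31+144)%997=94 h(378,603)=(378*31+603)%997=357 h(390,118)=(390*31+118)%997=244 -> [94, 357, 244]
L3: h(94,357)=(94*31+357)%997=280 h(244,244)=(244*31+244)%997=829 -> [280, 829]
L4: h(280,829)=(280*31+829)%997=536 -> [536]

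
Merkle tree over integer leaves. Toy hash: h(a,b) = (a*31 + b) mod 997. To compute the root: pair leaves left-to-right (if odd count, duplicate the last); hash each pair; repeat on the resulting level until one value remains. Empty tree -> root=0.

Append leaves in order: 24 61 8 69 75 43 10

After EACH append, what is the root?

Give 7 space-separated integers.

After append 24 (leaves=[24]):
  L0: [24]
  root=24
After append 61 (leaves=[24, 61]):
  L0: [24, 61]
  L1: h(24,61)=(24*31+61)%997=805 -> [805]
  root=805
After append 8 (leaves=[24, 61, 8]):
  L0: [24, 61, 8]
  L1: h(24,61)=(24*31+61)%997=805 h(8,8)=(8*31+8)%997=256 -> [805, 256]
  L2: h(805,256)=(805*31+256)%997=286 -> [286]
  root=286
After append 69 (leaves=[24, 61, 8, 69]):
  L0: [24, 61, 8, 69]
  L1: h(24,61)=(24*31+61)%997=805 h(8,69)=(8*31+69)%997=317 -> [805, 317]
  L2: h(805,317)=(805*31+317)%997=347 -> [347]
  root=347
After append 75 (leaves=[24, 61, 8, 69, 75]):
  L0: [24, 61, 8, 69, 75]
  L1: h(24,61)=(24*31+61)%997=805 h(8,69)=(8*31+69)%997=317 h(75,75)=(75*31+75)%997=406 -> [805, 317, 406]
  L2: h(805,317)=(805*31+317)%997=347 h(406,406)=(406*31+406)%997=31 -> [347, 31]
  L3: h(347,31)=(347*31+31)%997=818 -> [818]
  root=818
After append 43 (leaves=[24, 61, 8, 69, 75, 43]):
  L0: [24, 61, 8, 69, 75, 43]
  L1: h(24,61)=(24*31+61)%997=805 h(8,69)=(8*31+69)%997=317 h(75,43)=(75*31+43)%997=374 -> [805, 317, 374]
  L2: h(805,317)=(805*31+317)%997=347 h(374,374)=(374*31+374)%997=4 -> [347, 4]
  L3: h(347,4)=(347*31+4)%997=791 -> [791]
  root=791
After append 10 (leaves=[24, 61, 8, 69, 75, 43, 10]):
  L0: [24, 61, 8, 69, 75, 43, 10]
  L1: h(24,61)=(24*31+61)%997=805 h(8,69)=(8*31+69)%997=317 h(75,43)=(75*31+43)%997=374 h(10,10)=(10*31+10)%997=320 -> [805, 317, 374, 320]
  L2: h(805,317)=(805*31+317)%997=347 h(374,320)=(374*31+320)%997=947 -> [347, 947]
  L3: h(347,947)=(347*31+947)%997=737 -> [737]
  root=737

Answer: 24 805 286 347 818 791 737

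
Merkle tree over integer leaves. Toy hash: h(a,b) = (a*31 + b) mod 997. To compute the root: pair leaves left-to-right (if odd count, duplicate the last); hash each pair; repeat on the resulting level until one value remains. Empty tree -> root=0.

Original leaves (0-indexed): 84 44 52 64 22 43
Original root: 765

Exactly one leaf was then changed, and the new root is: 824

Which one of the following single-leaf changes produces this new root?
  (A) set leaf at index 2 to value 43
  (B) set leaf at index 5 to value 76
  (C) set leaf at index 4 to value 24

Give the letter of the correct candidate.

Original leaves: [84, 44, 52, 64, 22, 43]
Target new root: 824
Try each candidate change and compute the resulting root:
Candidate A: set leaf[2] = 43 -> leaves = [84, 44, 43, 64, 22, 43]
  L0: [84, 44, 43, 64, 22, 43]
  L1: h(84,44)=(84*31+44)%997=654 h(43,64)=(43*31+64)%997=400 h(22,43)=(22*31+43)%997=725 -> [654, 400, 725]
  L2: h(654,400)=(654*31+400)%997=734 h(725,725)=(725*31+725)%997=269 -> [734, 269]
  L3: h(734,269)=(734*31+269)%997=92 -> [92]
  root = 92 != target 824
Candidate B: set leaf[5] = 76 -> leaves = [84, 44, 52, 64, 22, 76]
  L0: [84, 44, 52, 64, 22, 76]
  L1: h(84,44)=(84*31+44)%997=654 h(52,64)=(52*31+64)%997=679 h(22,76)=(22*31+76)%997=758 -> [654, 679, 758]
  L2: h(654,679)=(654*31+679)%997=16 h(758,758)=(758*31+758)%997=328 -> [16, 328]
  L3: h(16,328)=(16*31+328)%997=824 -> [824]
  root = 824 == target 824  ** MATCH **
Candidate C: set leaf[4] = 24 -> leaves = [84, 44, 52, 64, 24, 43]
  L0: [84, 44, 52, 64, 24, 43]
  L1: h(84,44)=(84*31+44)%997=654 h(52,64)=(52*31+64)%997=679 h(24,43)=(24*31+43)%997=787 -> [654, 679, 787]
  L2: h(654,679)=(654*31+679)%997=16 h(787,787)=(787*31+787)%997=259 -> [16, 259]
  L3: h(16,259)=(16*31+259)%997=755 -> [755]
  root = 755 != target 824
Candidate B produces the target root.

Answer: B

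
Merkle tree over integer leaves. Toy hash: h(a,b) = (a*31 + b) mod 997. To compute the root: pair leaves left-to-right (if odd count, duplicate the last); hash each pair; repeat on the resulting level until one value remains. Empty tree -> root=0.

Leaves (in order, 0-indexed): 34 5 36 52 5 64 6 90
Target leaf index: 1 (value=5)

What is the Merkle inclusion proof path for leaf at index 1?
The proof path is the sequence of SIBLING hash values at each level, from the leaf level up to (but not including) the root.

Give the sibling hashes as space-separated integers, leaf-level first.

L0 (leaves): [34, 5, 36, 52, 5, 64, 6, 90], target index=1
L1: h(34,5)=(34*31+5)%997=62 [pair 0] h(36,52)=(36*31+52)%997=171 [pair 1] h(5,64)=(5*31+64)%997=219 [pair 2] h(6,90)=(6*31+90)%997=276 [pair 3] -> [62, 171, 219, 276]
  Sibling for proof at L0: 34
L2: h(62,171)=(62*31+171)%997=99 [pair 0] h(219,276)=(219*31+276)%997=86 [pair 1] -> [99, 86]
  Sibling for proof at L1: 171
L3: h(99,86)=(99*31+86)%997=164 [pair 0] -> [164]
  Sibling for proof at L2: 86
Root: 164
Proof path (sibling hashes from leaf to root): [34, 171, 86]

Answer: 34 171 86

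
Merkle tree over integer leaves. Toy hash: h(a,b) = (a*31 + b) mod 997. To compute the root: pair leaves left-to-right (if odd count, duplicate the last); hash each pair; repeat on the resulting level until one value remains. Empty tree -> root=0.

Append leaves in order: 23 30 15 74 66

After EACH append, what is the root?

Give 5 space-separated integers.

After append 23 (leaves=[23]):
  L0: [23]
  root=23
After append 30 (leaves=[23, 30]):
  L0: [23, 30]
  L1: h(23,30)=(23*31+30)%997=743 -> [743]
  root=743
After append 15 (leaves=[23, 30, 15]):
  L0: [23, 30, 15]
  L1: h(23,30)=(23*31+30)%997=743 h(15,15)=(15*31+15)%997=480 -> [743, 480]
  L2: h(743,480)=(743*31+480)%997=582 -> [582]
  root=582
After append 74 (leaves=[23, 30, 15, 74]):
  L0: [23, 30, 15, 74]
  L1: h(23,30)=(23*31+30)%997=743 h(15,74)=(15*31+74)%997=539 -> [743, 539]
  L2: h(743,539)=(743*31+539)%997=641 -> [641]
  root=641
After append 66 (leaves=[23, 30, 15, 74, 66]):
  L0: [23, 30, 15, 74, 66]
  L1: h(23,30)=(23*31+30)%997=743 h(15,74)=(15*31+74)%997=539 h(66,66)=(66*31+66)%997=118 -> [743, 539, 118]
  L2: h(743,539)=(743*31+539)%997=641 h(118,118)=(118*31+118)%997=785 -> [641, 785]
  L3: h(641,785)=(641*31+785)%997=716 -> [716]
  root=716

Answer: 23 743 582 641 716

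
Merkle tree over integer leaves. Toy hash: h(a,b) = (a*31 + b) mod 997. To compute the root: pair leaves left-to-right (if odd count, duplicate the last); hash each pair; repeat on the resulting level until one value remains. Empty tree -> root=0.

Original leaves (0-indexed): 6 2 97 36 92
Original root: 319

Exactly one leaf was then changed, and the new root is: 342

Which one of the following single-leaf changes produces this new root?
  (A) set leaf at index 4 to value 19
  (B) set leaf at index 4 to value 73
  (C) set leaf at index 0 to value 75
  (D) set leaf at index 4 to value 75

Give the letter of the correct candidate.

Answer: A

Derivation:
Original leaves: [6, 2, 97, 36, 92]
Target new root: 342
Try each candidate change and compute the resulting root:
Candidate A: set leaf[4] = 19 -> leaves = [6, 2, 97, 36, 19]
  L0: [6, 2, 97, 36, 19]
  L1: h(6,2)=(6*31+2)%997=188 h(97,36)=(97*31+36)%997=52 h(19,19)=(19*31+19)%997=608 -> [188, 52, 608]
  L2: h(188,52)=(188*31+52)%997=895 h(608,608)=(608*31+608)%997=513 -> [895, 513]
  L3: h(895,513)=(895*31+513)%997=342 -> [342]
  root = 342 == target 342  ** MATCH **
Candidate B: set leaf[4] = 73 -> leaves = [6, 2, 97, 36, 73]
  L0: [6, 2, 97, 36, 73]
  L1: h(6,2)=(6*31+2)%997=188 h(97,36)=(97*31+36)%997=52 h(73,73)=(73*31+73)%997=342 -> [188, 52, 342]
  L2: h(188,52)=(188*31+52)%997=895 h(342,342)=(342*31+342)%997=974 -> [895, 974]
  L3: h(895,974)=(895*31+974)%997=803 -> [803]
  root = 803 != target 342
Candidate C: set leaf[0] = 75 -> leaves = [75, 2, 97, 36, 92]
  L0: [75, 2, 97, 36, 92]
  L1: h(75,2)=(75*31+2)%997=333 h(97,36)=(97*31+36)%997=52 h(92,92)=(92*31+92)%997=950 -> [333, 52, 950]
  L2: h(333,52)=(333*31+52)%997=405 h(950,950)=(950*31+950)%997=490 -> [405, 490]
  L3: h(405,490)=(405*31+490)%997=84 -> [84]
  root = 84 != target 342
Candidate D: set leaf[4] = 75 -> leaves = [6, 2, 97, 36, 75]
  L0: [6, 2, 97, 36, 75]
  L1: h(6,2)=(6*31+2)%997=188 h(97,36)=(97*31+36)%997=52 h(75,75)=(75*31+75)%997=406 -> [188, 52, 406]
  L2: h(188,52)=(188*31+52)%997=895 h(406,406)=(406*31+406)%997=31 -> [895, 31]
  L3: h(895,31)=(895*31+31)%997=857 -> [857]
  root = 857 != target 342
Candidate A produces the target root.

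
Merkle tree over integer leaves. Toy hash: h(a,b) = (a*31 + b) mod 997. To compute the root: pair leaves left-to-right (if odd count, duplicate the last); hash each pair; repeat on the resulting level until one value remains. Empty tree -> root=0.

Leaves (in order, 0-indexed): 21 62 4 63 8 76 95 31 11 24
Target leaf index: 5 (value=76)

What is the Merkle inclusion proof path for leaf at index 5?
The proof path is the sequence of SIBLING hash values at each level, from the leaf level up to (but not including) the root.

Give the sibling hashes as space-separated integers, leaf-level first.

L0 (leaves): [21, 62, 4, 63, 8, 76, 95, 31, 11, 24], target index=5
L1: h(21,62)=(21*31+62)%997=713 [pair 0] h(4,63)=(4*31+63)%997=187 [pair 1] h(8,76)=(8*31+76)%997=324 [pair 2] h(95,31)=(95*31+31)%997=982 [pair 3] h(11,24)=(11*31+24)%997=365 [pair 4] -> [713, 187, 324, 982, 365]
  Sibling for proof at L0: 8
L2: h(713,187)=(713*31+187)%997=356 [pair 0] h(324,982)=(324*31+982)%997=59 [pair 1] h(365,365)=(365*31+365)%997=713 [pair 2] -> [356, 59, 713]
  Sibling for proof at L1: 982
L3: h(356,59)=(356*31+59)%997=128 [pair 0] h(713,713)=(713*31+713)%997=882 [pair 1] -> [128, 882]
  Sibling for proof at L2: 356
L4: h(128,882)=(128*31+882)%997=862 [pair 0] -> [862]
  Sibling for proof at L3: 882
Root: 862
Proof path (sibling hashes from leaf to root): [8, 982, 356, 882]

Answer: 8 982 356 882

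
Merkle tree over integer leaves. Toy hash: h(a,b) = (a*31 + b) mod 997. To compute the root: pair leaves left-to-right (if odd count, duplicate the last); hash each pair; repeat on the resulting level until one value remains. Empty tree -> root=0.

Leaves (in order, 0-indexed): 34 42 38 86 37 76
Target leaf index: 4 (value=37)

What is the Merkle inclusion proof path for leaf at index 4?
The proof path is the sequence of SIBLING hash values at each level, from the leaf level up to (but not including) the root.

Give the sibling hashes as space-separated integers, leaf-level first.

Answer: 76 226 345

Derivation:
L0 (leaves): [34, 42, 38, 86, 37, 76], target index=4
L1: h(34,42)=(34*31+42)%997=99 [pair 0] h(38,86)=(38*31+86)%997=267 [pair 1] h(37,76)=(37*31+76)%997=226 [pair 2] -> [99, 267, 226]
  Sibling for proof at L0: 76
L2: h(99,267)=(99*31+267)%997=345 [pair 0] h(226,226)=(226*31+226)%997=253 [pair 1] -> [345, 253]
  Sibling for proof at L1: 226
L3: h(345,253)=(345*31+253)%997=978 [pair 0] -> [978]
  Sibling for proof at L2: 345
Root: 978
Proof path (sibling hashes from leaf to root): [76, 226, 345]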